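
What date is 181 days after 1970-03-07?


Start: 1970-03-07, add 181 days
March 1970 has 31 days: 31 - 7 = 24 days to March 31 -> 157 left
April 1970 has 30 days -> 127 left
May 1970 has 31 days -> 96 left
June 1970 has 30 days -> 66 left
July 1970 has 31 days -> 35 left
August 1970 has 31 days -> 4 left
September 1970: 4 <= 30 -> lands on September 4

Result: 1970-09-04


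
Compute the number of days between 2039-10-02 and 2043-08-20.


From 2039-10-02 to 2043-08-20
2039-10-02: days before October = 31 + 28 + 31 + 30 + 31 + 30 + 31 + 31 + 30 = 273 (2039 is not a leap year); day of year = 273 + 2 = 275
2043-08-20: days before August = 31 + 28 + 31 + 30 + 31 + 30 + 31 = 212 (2043 is not a leap year); day of year = 212 + 20 = 232
Rest of 2039: 365 - 275 = 90
Full years 2040 (366), 2041 (365), 2042 (365): 1096
Total = 90 + 1096 + 232 = 1418

1418 days


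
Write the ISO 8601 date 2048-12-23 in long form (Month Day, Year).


ISO 2048-12-23 parses as year=2048, month=12, day=23
Month 12 -> December

December 23, 2048


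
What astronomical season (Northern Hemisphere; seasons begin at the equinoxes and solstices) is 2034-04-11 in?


Date: April 11
Astronomical Spring (approx.; exact equinox/solstice day varies by year): March 20 to June 20
April 11 falls within the Spring window

Spring


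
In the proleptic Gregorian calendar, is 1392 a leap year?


Gregorian leap year rule: divisible by 4, but not by 100, unless also by 400.
1392 is divisible by 4 but not 100 -> leap year

Yes


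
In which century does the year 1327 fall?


Century = (year - 1) // 100 + 1
= (1327 - 1) // 100 + 1
= 1326 // 100 + 1
= 13 + 1

14th century


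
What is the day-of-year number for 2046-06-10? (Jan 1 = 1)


Date: June 10, 2046
Days in months 1 through 5: 151
Plus 10 days in June

Day of year: 161


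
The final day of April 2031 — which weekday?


April 2031 has 30 days
Anchor: Jan 1, 2031. With p = 2031 - 1 = 2030: (p + p//4 - p//100 + p//400) mod 7 = (2030 + 507 - 20 + 5) mod 7 = 2522 mod 7 = 2 -> Wednesday (Mon=0 ... Sun=6)
Days before April (Jan-Mar): 90; April 1 index = (2 + 90) mod 7 = 1 -> Tuesday
Last day offset: 30 - 1 = 29 days
Weekday index = (1 + 29) mod 7 = 2

Wednesday, April 30


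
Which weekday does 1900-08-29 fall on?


Date: August 29, 1900
Anchor: Jan 1, 1900. With p = 1900 - 1 = 1899: (p + p//4 - p//100 + p//400) mod 7 = (1899 + 474 - 18 + 4) mod 7 = 2359 mod 7 = 0 -> Monday (Mon=0 ... Sun=6)
Days before August (Jan-Jul): 212; offset = 212 + 29 - 1 = 240
Weekday index = (0 + 240) mod 7 = 2

Day of the week: Wednesday


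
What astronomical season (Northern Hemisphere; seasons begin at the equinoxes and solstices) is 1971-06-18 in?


Date: June 18
Astronomical Spring (approx.; exact equinox/solstice day varies by year): March 20 to June 20
June 18 falls within the Spring window

Spring


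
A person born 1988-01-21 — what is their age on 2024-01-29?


Birth: 1988-01-21
Reference: 2024-01-29
Year difference: 2024 - 1988 = 36

36 years old


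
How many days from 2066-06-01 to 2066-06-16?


From 2066-06-01 to 2066-06-16
2066-06-01: days before June = 31 + 28 + 31 + 30 + 31 = 151 (2066 is not a leap year); day of year = 151 + 1 = 152
2066-06-16: days before June = 31 + 28 + 31 + 30 + 31 = 151 (2066 is not a leap year); day of year = 151 + 16 = 167
Same year: 167 - 152 = 15

15 days


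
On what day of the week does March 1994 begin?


Target: March 1, 1994
Anchor: Jan 1, 1994. With p = 1994 - 1 = 1993: (p + p//4 - p//100 + p//400) mod 7 = (1993 + 498 - 19 + 4) mod 7 = 2476 mod 7 = 5 -> Saturday (Mon=0 ... Sun=6)
Days before March (Jan-Feb): 59 days
Weekday index = (5 + 59) mod 7 = 1

Tuesday


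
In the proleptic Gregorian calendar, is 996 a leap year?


Gregorian leap year rule: divisible by 4, but not by 100, unless also by 400.
996 is divisible by 4 but not 100 -> leap year

Yes


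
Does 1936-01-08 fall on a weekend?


Anchor: Jan 1, 1936. With p = 1936 - 1 = 1935: (p + p//4 - p//100 + p//400) mod 7 = (1935 + 483 - 19 + 4) mod 7 = 2403 mod 7 = 2 -> Wednesday (Mon=0 ... Sun=6)
Day of year: 8; offset = 7
Weekday index = (2 + 7) mod 7 = 2 -> Wednesday
Weekend days: Saturday, Sunday

No


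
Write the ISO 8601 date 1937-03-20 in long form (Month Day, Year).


ISO 1937-03-20 parses as year=1937, month=03, day=20
Month 3 -> March

March 20, 1937


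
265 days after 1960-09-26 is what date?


Start: 1960-09-26, add 265 days
September 1960 has 30 days: 30 - 26 = 4 days to September 30 -> 261 left
October 1960 has 31 days -> 230 left
November 1960 has 30 days -> 200 left
December 1960 has 31 days -> 169 left
January 1961 has 31 days -> 138 left
February 1961 has 28 days -> 110 left
March 1961 has 31 days -> 79 left
April 1961 has 30 days -> 49 left
May 1961 has 31 days -> 18 left
June 1961: 18 <= 30 -> lands on June 18

Result: 1961-06-18


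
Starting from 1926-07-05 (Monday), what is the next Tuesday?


Current: Monday
Target: Tuesday
Days ahead: 1

Next Tuesday: 1926-07-06


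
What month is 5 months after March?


March is month 3
3 + 5 = 8

August


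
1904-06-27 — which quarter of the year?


Month: June (month 6)
Q1: Jan-Mar, Q2: Apr-Jun, Q3: Jul-Sep, Q4: Oct-Dec

Q2


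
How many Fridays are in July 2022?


July 2022 has 31 days
Anchor: Jan 1, 2022. With p = 2022 - 1 = 2021: (p + p//4 - p//100 + p//400) mod 7 = (2021 + 505 - 20 + 5) mod 7 = 2511 mod 7 = 5 -> Saturday (Mon=0 ... Sun=6)
Days before July (Jan-Jun): 181; July 1 index = (5 + 181) mod 7 = 4 -> Friday
First Friday is July 1
Fridays: 1, 8, 15, 22, 29

5 Fridays


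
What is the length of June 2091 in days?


June 2091

30 days


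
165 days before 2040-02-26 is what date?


Start: 2040-02-26, subtract 165 days
Back 26 days from February 26 reaches January 31, 2040 -> 139 left
January 2040 has 31 days -> back to December 31, 2039 -> 108 left
December 2039 has 31 days -> back to November 30, 2039 -> 77 left
November 2039 has 30 days -> back to October 31, 2039 -> 47 left
October 2039 has 31 days -> back to September 30, 2039 -> 16 left
September 2039: 30 - 16 = 14 -> lands on September 14

Result: 2039-09-14


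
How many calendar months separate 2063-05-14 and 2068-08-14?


From May 2063 to August 2068
5 years * 12 = 60 months, plus 3 months = 63

63 months


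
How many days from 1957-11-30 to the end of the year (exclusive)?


Day of year: 334 of 365
Remaining = 365 - 334

31 days


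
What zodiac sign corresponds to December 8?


Date: December 8
Conventional tropical zodiac dates: Sagittarius from November 22 onward; Capricorn starts December 22
December 8 falls within the Sagittarius range

Sagittarius


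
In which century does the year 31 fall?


Century = (year - 1) // 100 + 1
= (31 - 1) // 100 + 1
= 30 // 100 + 1
= 0 + 1

1st century


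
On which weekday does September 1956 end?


September 1956 has 30 days
Anchor: Jan 1, 1956. With p = 1956 - 1 = 1955: (p + p//4 - p//100 + p//400) mod 7 = (1955 + 488 - 19 + 4) mod 7 = 2428 mod 7 = 6 -> Sunday (Mon=0 ... Sun=6)
Days before September (Jan-Aug): 244; September 1 index = (6 + 244) mod 7 = 5 -> Saturday
Last day offset: 30 - 1 = 29 days
Weekday index = (5 + 29) mod 7 = 6

Sunday, September 30


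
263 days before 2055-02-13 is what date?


Start: 2055-02-13, subtract 263 days
Back 13 days from February 13 reaches January 31, 2055 -> 250 left
January 2055 has 31 days -> back to December 31, 2054 -> 219 left
December 2054 has 31 days -> back to November 30, 2054 -> 188 left
November 2054 has 30 days -> back to October 31, 2054 -> 158 left
October 2054 has 31 days -> back to September 30, 2054 -> 127 left
September 2054 has 30 days -> back to August 31, 2054 -> 97 left
August 2054 has 31 days -> back to July 31, 2054 -> 66 left
July 2054 has 31 days -> back to June 30, 2054 -> 35 left
June 2054 has 30 days -> back to May 31, 2054 -> 5 left
May 2054: 31 - 5 = 26 -> lands on May 26

Result: 2054-05-26


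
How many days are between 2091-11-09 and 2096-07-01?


From 2091-11-09 to 2096-07-01
2091-11-09: days before November = 31 + 28 + 31 + 30 + 31 + 30 + 31 + 31 + 30 + 31 = 304 (2091 is not a leap year); day of year = 304 + 9 = 313
2096-07-01: days before July = 31 + 29 + 31 + 30 + 31 + 30 = 182 (2096 is a leap year); day of year = 182 + 1 = 183
Rest of 2091: 365 - 313 = 52
Full years 2092 (366), 2093 (365), 2094 (365), 2095 (365): 1461
Total = 52 + 1461 + 183 = 1696

1696 days


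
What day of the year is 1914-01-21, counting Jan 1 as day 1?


Date: January 21, 1914
No months before January
Plus 21 days in January

Day of year: 21


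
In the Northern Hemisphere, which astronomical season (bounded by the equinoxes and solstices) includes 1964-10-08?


Date: October 8
Astronomical Autumn (approx.; exact equinox/solstice day varies by year): September 22 to December 20
October 8 falls within the Autumn window

Autumn


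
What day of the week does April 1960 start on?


Target: April 1, 1960
Anchor: Jan 1, 1960. With p = 1960 - 1 = 1959: (p + p//4 - p//100 + p//400) mod 7 = (1959 + 489 - 19 + 4) mod 7 = 2433 mod 7 = 4 -> Friday (Mon=0 ... Sun=6)
Days before April (Jan-Mar): 91 days
Weekday index = (4 + 91) mod 7 = 4

Friday


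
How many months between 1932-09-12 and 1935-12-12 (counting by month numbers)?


From September 1932 to December 1935
3 years * 12 = 36 months, plus 3 months = 39

39 months


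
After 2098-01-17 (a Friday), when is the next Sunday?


Current: Friday
Target: Sunday
Days ahead: 2

Next Sunday: 2098-01-19


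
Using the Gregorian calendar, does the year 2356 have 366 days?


Gregorian leap year rule: divisible by 4, but not by 100, unless also by 400.
2356 is divisible by 4 but not 100 -> leap year

Yes


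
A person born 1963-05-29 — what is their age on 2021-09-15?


Birth: 1963-05-29
Reference: 2021-09-15
Year difference: 2021 - 1963 = 58

58 years old


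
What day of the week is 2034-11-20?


Date: November 20, 2034
Anchor: Jan 1, 2034. With p = 2034 - 1 = 2033: (p + p//4 - p//100 + p//400) mod 7 = (2033 + 508 - 20 + 5) mod 7 = 2526 mod 7 = 6 -> Sunday (Mon=0 ... Sun=6)
Days before November (Jan-Oct): 304; offset = 304 + 20 - 1 = 323
Weekday index = (6 + 323) mod 7 = 0

Day of the week: Monday


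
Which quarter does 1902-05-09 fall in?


Month: May (month 5)
Q1: Jan-Mar, Q2: Apr-Jun, Q3: Jul-Sep, Q4: Oct-Dec

Q2


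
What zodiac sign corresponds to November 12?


Date: November 12
Conventional tropical zodiac dates: Scorpio from October 23 onward; Sagittarius starts November 22
November 12 falls within the Scorpio range

Scorpio


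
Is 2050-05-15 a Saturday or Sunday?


Anchor: Jan 1, 2050. With p = 2050 - 1 = 2049: (p + p//4 - p//100 + p//400) mod 7 = (2049 + 512 - 20 + 5) mod 7 = 2546 mod 7 = 5 -> Saturday (Mon=0 ... Sun=6)
Day of year: 135; offset = 134
Weekday index = (5 + 134) mod 7 = 6 -> Sunday
Weekend days: Saturday, Sunday

Yes


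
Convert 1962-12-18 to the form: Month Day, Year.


ISO 1962-12-18 parses as year=1962, month=12, day=18
Month 12 -> December

December 18, 1962


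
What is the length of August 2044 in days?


August 2044

31 days


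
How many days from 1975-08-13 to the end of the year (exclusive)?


Day of year: 225 of 365
Remaining = 365 - 225

140 days


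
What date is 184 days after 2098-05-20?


Start: 2098-05-20, add 184 days
May 2098 has 31 days: 31 - 20 = 11 days to May 31 -> 173 left
June 2098 has 30 days -> 143 left
July 2098 has 31 days -> 112 left
August 2098 has 31 days -> 81 left
September 2098 has 30 days -> 51 left
October 2098 has 31 days -> 20 left
November 2098: 20 <= 30 -> lands on November 20

Result: 2098-11-20


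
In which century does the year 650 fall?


Century = (year - 1) // 100 + 1
= (650 - 1) // 100 + 1
= 649 // 100 + 1
= 6 + 1

7th century


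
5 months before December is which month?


December is month 12
12 - 5 = 7

July


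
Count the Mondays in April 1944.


April 1944 has 30 days
Anchor: Jan 1, 1944. With p = 1944 - 1 = 1943: (p + p//4 - p//100 + p//400) mod 7 = (1943 + 485 - 19 + 4) mod 7 = 2413 mod 7 = 5 -> Saturday (Mon=0 ... Sun=6)
Days before April (Jan-Mar): 91; April 1 index = (5 + 91) mod 7 = 5 -> Saturday
First Monday is April 3
Mondays: 3, 10, 17, 24

4 Mondays


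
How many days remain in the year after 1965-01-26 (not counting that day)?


Day of year: 26 of 365
Remaining = 365 - 26

339 days


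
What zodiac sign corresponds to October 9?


Date: October 9
Conventional tropical zodiac dates: Libra from September 23 onward; Scorpio starts October 23
October 9 falls within the Libra range

Libra


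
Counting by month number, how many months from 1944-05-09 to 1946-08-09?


From May 1944 to August 1946
2 years * 12 = 24 months, plus 3 months = 27

27 months


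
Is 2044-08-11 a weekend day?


Anchor: Jan 1, 2044. With p = 2044 - 1 = 2043: (p + p//4 - p//100 + p//400) mod 7 = (2043 + 510 - 20 + 5) mod 7 = 2538 mod 7 = 4 -> Friday (Mon=0 ... Sun=6)
Day of year: 224; offset = 223
Weekday index = (4 + 223) mod 7 = 3 -> Thursday
Weekend days: Saturday, Sunday

No


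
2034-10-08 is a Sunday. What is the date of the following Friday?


Current: Sunday
Target: Friday
Days ahead: 5

Next Friday: 2034-10-13


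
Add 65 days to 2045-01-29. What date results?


Start: 2045-01-29, add 65 days
January 2045 has 31 days: 31 - 29 = 2 days to January 31 -> 63 left
February 2045 has 28 days -> 35 left
March 2045 has 31 days -> 4 left
April 2045: 4 <= 30 -> lands on April 4

Result: 2045-04-04


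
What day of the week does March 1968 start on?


Target: March 1, 1968
Anchor: Jan 1, 1968. With p = 1968 - 1 = 1967: (p + p//4 - p//100 + p//400) mod 7 = (1967 + 491 - 19 + 4) mod 7 = 2443 mod 7 = 0 -> Monday (Mon=0 ... Sun=6)
Days before March (Jan-Feb): 60 days
Weekday index = (0 + 60) mod 7 = 4

Friday


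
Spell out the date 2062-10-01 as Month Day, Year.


ISO 2062-10-01 parses as year=2062, month=10, day=01
Month 10 -> October

October 1, 2062


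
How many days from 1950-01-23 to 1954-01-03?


From 1950-01-23 to 1954-01-03
1950-01-23: day of year = 23
1954-01-03: day of year = 3
Rest of 1950: 365 - 23 = 342
Full years 1951 (365), 1952 (366), 1953 (365): 1096
Total = 342 + 1096 + 3 = 1441

1441 days


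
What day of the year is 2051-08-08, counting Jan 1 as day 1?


Date: August 8, 2051
Days in months 1 through 7: 212
Plus 8 days in August

Day of year: 220


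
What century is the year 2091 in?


Century = (year - 1) // 100 + 1
= (2091 - 1) // 100 + 1
= 2090 // 100 + 1
= 20 + 1

21st century


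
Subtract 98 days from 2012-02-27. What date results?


Start: 2012-02-27, subtract 98 days
Back 27 days from February 27 reaches January 31, 2012 -> 71 left
January 2012 has 31 days -> back to December 31, 2011 -> 40 left
December 2011 has 31 days -> back to November 30, 2011 -> 9 left
November 2011: 30 - 9 = 21 -> lands on November 21

Result: 2011-11-21


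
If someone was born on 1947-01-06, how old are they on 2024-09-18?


Birth: 1947-01-06
Reference: 2024-09-18
Year difference: 2024 - 1947 = 77

77 years old


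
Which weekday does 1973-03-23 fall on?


Date: March 23, 1973
Anchor: Jan 1, 1973. With p = 1973 - 1 = 1972: (p + p//4 - p//100 + p//400) mod 7 = (1972 + 493 - 19 + 4) mod 7 = 2450 mod 7 = 0 -> Monday (Mon=0 ... Sun=6)
Days before March (Jan-Feb): 59; offset = 59 + 23 - 1 = 81
Weekday index = (0 + 81) mod 7 = 4

Day of the week: Friday


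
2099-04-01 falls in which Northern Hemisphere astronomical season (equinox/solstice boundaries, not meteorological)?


Date: April 1
Astronomical Spring (approx.; exact equinox/solstice day varies by year): March 20 to June 20
April 1 falls within the Spring window

Spring


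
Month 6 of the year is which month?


Month 6 of 12

June


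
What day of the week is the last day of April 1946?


April 1946 has 30 days
Anchor: Jan 1, 1946. With p = 1946 - 1 = 1945: (p + p//4 - p//100 + p//400) mod 7 = (1945 + 486 - 19 + 4) mod 7 = 2416 mod 7 = 1 -> Tuesday (Mon=0 ... Sun=6)
Days before April (Jan-Mar): 90; April 1 index = (1 + 90) mod 7 = 0 -> Monday
Last day offset: 30 - 1 = 29 days
Weekday index = (0 + 29) mod 7 = 1

Tuesday, April 30


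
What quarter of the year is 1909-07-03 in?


Month: July (month 7)
Q1: Jan-Mar, Q2: Apr-Jun, Q3: Jul-Sep, Q4: Oct-Dec

Q3


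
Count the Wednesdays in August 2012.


August 2012 has 31 days
Anchor: Jan 1, 2012. With p = 2012 - 1 = 2011: (p + p//4 - p//100 + p//400) mod 7 = (2011 + 502 - 20 + 5) mod 7 = 2498 mod 7 = 6 -> Sunday (Mon=0 ... Sun=6)
Days before August (Jan-Jul): 213; August 1 index = (6 + 213) mod 7 = 2 -> Wednesday
First Wednesday is August 1
Wednesdays: 1, 8, 15, 22, 29

5 Wednesdays


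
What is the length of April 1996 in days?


April 1996

30 days


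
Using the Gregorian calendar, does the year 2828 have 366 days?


Gregorian leap year rule: divisible by 4, but not by 100, unless also by 400.
2828 is divisible by 4 but not 100 -> leap year

Yes


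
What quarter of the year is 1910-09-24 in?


Month: September (month 9)
Q1: Jan-Mar, Q2: Apr-Jun, Q3: Jul-Sep, Q4: Oct-Dec

Q3


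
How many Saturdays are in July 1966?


July 1966 has 31 days
Anchor: Jan 1, 1966. With p = 1966 - 1 = 1965: (p + p//4 - p//100 + p//400) mod 7 = (1965 + 491 - 19 + 4) mod 7 = 2441 mod 7 = 5 -> Saturday (Mon=0 ... Sun=6)
Days before July (Jan-Jun): 181; July 1 index = (5 + 181) mod 7 = 4 -> Friday
First Saturday is July 2
Saturdays: 2, 9, 16, 23, 30

5 Saturdays


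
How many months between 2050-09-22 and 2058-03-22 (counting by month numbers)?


From September 2050 to March 2058
8 years * 12 = 96 months, minus 6 months = 90

90 months


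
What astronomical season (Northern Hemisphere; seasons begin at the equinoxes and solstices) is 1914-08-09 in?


Date: August 9
Astronomical Summer (approx.; exact equinox/solstice day varies by year): June 21 to September 21
August 9 falls within the Summer window

Summer


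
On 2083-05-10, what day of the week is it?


Date: May 10, 2083
Anchor: Jan 1, 2083. With p = 2083 - 1 = 2082: (p + p//4 - p//100 + p//400) mod 7 = (2082 + 520 - 20 + 5) mod 7 = 2587 mod 7 = 4 -> Friday (Mon=0 ... Sun=6)
Days before May (Jan-Apr): 120; offset = 120 + 10 - 1 = 129
Weekday index = (4 + 129) mod 7 = 0

Day of the week: Monday


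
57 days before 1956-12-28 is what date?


Start: 1956-12-28, subtract 57 days
Back 28 days from December 28 reaches November 30, 1956 -> 29 left
November 1956: 30 - 29 = 1 -> lands on November 1

Result: 1956-11-01


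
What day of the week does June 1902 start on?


Target: June 1, 1902
Anchor: Jan 1, 1902. With p = 1902 - 1 = 1901: (p + p//4 - p//100 + p//400) mod 7 = (1901 + 475 - 19 + 4) mod 7 = 2361 mod 7 = 2 -> Wednesday (Mon=0 ... Sun=6)
Days before June (Jan-May): 151 days
Weekday index = (2 + 151) mod 7 = 6

Sunday


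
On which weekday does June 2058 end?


June 2058 has 30 days
Anchor: Jan 1, 2058. With p = 2058 - 1 = 2057: (p + p//4 - p//100 + p//400) mod 7 = (2057 + 514 - 20 + 5) mod 7 = 2556 mod 7 = 1 -> Tuesday (Mon=0 ... Sun=6)
Days before June (Jan-May): 151; June 1 index = (1 + 151) mod 7 = 5 -> Saturday
Last day offset: 30 - 1 = 29 days
Weekday index = (5 + 29) mod 7 = 6

Sunday, June 30


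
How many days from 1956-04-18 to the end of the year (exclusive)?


Day of year: 109 of 366
Remaining = 366 - 109

257 days


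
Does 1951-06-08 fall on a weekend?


Anchor: Jan 1, 1951. With p = 1951 - 1 = 1950: (p + p//4 - p//100 + p//400) mod 7 = (1950 + 487 - 19 + 4) mod 7 = 2422 mod 7 = 0 -> Monday (Mon=0 ... Sun=6)
Day of year: 159; offset = 158
Weekday index = (0 + 158) mod 7 = 4 -> Friday
Weekend days: Saturday, Sunday

No


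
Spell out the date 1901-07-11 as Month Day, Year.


ISO 1901-07-11 parses as year=1901, month=07, day=11
Month 7 -> July

July 11, 1901


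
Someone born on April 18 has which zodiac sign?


Date: April 18
Conventional tropical zodiac dates: Aries from March 21 onward; Taurus starts April 20
April 18 falls within the Aries range

Aries


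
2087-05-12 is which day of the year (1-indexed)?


Date: May 12, 2087
Days in months 1 through 4: 120
Plus 12 days in May

Day of year: 132


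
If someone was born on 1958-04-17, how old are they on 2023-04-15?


Birth: 1958-04-17
Reference: 2023-04-15
Year difference: 2023 - 1958 = 65
Birthday not yet reached in 2023, subtract 1

64 years old


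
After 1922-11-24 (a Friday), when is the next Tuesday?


Current: Friday
Target: Tuesday
Days ahead: 4

Next Tuesday: 1922-11-28


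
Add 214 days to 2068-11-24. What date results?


Start: 2068-11-24, add 214 days
November 2068 has 30 days: 30 - 24 = 6 days to November 30 -> 208 left
December 2068 has 31 days -> 177 left
January 2069 has 31 days -> 146 left
February 2069 has 28 days -> 118 left
March 2069 has 31 days -> 87 left
April 2069 has 30 days -> 57 left
May 2069 has 31 days -> 26 left
June 2069: 26 <= 30 -> lands on June 26

Result: 2069-06-26


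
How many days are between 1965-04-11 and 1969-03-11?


From 1965-04-11 to 1969-03-11
1965-04-11: days before April = 31 + 28 + 31 = 90 (1965 is not a leap year); day of year = 90 + 11 = 101
1969-03-11: days before March = 31 + 28 = 59 (1969 is not a leap year); day of year = 59 + 11 = 70
Rest of 1965: 365 - 101 = 264
Full years 1966 (365), 1967 (365), 1968 (366): 1096
Total = 264 + 1096 + 70 = 1430

1430 days


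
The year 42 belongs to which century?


Century = (year - 1) // 100 + 1
= (42 - 1) // 100 + 1
= 41 // 100 + 1
= 0 + 1

1st century


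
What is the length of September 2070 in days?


September 2070

30 days


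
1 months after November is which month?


November is month 11
11 + 1 = 12

December


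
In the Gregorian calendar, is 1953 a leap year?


Gregorian leap year rule: divisible by 4, but not by 100, unless also by 400.
1953 is not divisible by 4 -> not a leap year

No


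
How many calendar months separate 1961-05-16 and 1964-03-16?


From May 1961 to March 1964
3 years * 12 = 36 months, minus 2 months = 34

34 months


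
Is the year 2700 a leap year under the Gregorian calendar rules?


Gregorian leap year rule: divisible by 4, but not by 100, unless also by 400.
2700 is divisible by 100 but not 400 -> not a leap year

No


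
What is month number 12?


Month 12 of 12

December


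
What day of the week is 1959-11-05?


Date: November 5, 1959
Anchor: Jan 1, 1959. With p = 1959 - 1 = 1958: (p + p//4 - p//100 + p//400) mod 7 = (1958 + 489 - 19 + 4) mod 7 = 2432 mod 7 = 3 -> Thursday (Mon=0 ... Sun=6)
Days before November (Jan-Oct): 304; offset = 304 + 5 - 1 = 308
Weekday index = (3 + 308) mod 7 = 3

Day of the week: Thursday


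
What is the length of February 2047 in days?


February 2047 (leap year: no)

28 days


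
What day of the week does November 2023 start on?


Target: November 1, 2023
Anchor: Jan 1, 2023. With p = 2023 - 1 = 2022: (p + p//4 - p//100 + p//400) mod 7 = (2022 + 505 - 20 + 5) mod 7 = 2512 mod 7 = 6 -> Sunday (Mon=0 ... Sun=6)
Days before November (Jan-Oct): 304 days
Weekday index = (6 + 304) mod 7 = 2

Wednesday


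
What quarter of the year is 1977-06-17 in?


Month: June (month 6)
Q1: Jan-Mar, Q2: Apr-Jun, Q3: Jul-Sep, Q4: Oct-Dec

Q2


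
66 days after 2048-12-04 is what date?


Start: 2048-12-04, add 66 days
December 2048 has 31 days: 31 - 4 = 27 days to December 31 -> 39 left
January 2049 has 31 days -> 8 left
February 2049: 8 <= 28 -> lands on February 8

Result: 2049-02-08


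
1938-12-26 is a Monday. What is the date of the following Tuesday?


Current: Monday
Target: Tuesday
Days ahead: 1

Next Tuesday: 1938-12-27


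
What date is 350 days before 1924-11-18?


Start: 1924-11-18, subtract 350 days
Back 18 days from November 18 reaches October 31, 1924 -> 332 left
October 1924 has 31 days -> back to September 30, 1924 -> 301 left
September 1924 has 30 days -> back to August 31, 1924 -> 271 left
August 1924 has 31 days -> back to July 31, 1924 -> 240 left
July 1924 has 31 days -> back to June 30, 1924 -> 209 left
June 1924 has 30 days -> back to May 31, 1924 -> 179 left
May 1924 has 31 days -> back to April 30, 1924 -> 148 left
April 1924 has 30 days -> back to March 31, 1924 -> 118 left
March 1924 has 31 days -> back to February 29, 1924 -> 87 left
February 1924 has 29 days -> back to January 31, 1924 -> 58 left
January 1924 has 31 days -> back to December 31, 1923 -> 27 left
December 1923: 31 - 27 = 4 -> lands on December 4

Result: 1923-12-04


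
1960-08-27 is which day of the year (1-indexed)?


Date: August 27, 1960
Days in months 1 through 7: 213
Plus 27 days in August

Day of year: 240


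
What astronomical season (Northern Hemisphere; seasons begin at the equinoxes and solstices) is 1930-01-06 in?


Date: January 6
Astronomical Winter (approx.; exact equinox/solstice day varies by year): December 21 to March 19
January 6 falls within the Winter window

Winter


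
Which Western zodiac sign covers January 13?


Date: January 13
Conventional tropical zodiac dates: Capricorn from December 22 onward; Aquarius starts January 20
January 13 falls within the Capricorn range

Capricorn


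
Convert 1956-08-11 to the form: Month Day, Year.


ISO 1956-08-11 parses as year=1956, month=08, day=11
Month 8 -> August

August 11, 1956


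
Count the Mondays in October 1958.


October 1958 has 31 days
Anchor: Jan 1, 1958. With p = 1958 - 1 = 1957: (p + p//4 - p//100 + p//400) mod 7 = (1957 + 489 - 19 + 4) mod 7 = 2431 mod 7 = 2 -> Wednesday (Mon=0 ... Sun=6)
Days before October (Jan-Sep): 273; October 1 index = (2 + 273) mod 7 = 2 -> Wednesday
First Monday is October 6
Mondays: 6, 13, 20, 27

4 Mondays


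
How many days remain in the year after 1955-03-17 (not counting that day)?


Day of year: 76 of 365
Remaining = 365 - 76

289 days


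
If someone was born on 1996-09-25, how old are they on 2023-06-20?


Birth: 1996-09-25
Reference: 2023-06-20
Year difference: 2023 - 1996 = 27
Birthday not yet reached in 2023, subtract 1

26 years old


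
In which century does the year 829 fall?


Century = (year - 1) // 100 + 1
= (829 - 1) // 100 + 1
= 828 // 100 + 1
= 8 + 1

9th century


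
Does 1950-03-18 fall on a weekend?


Anchor: Jan 1, 1950. With p = 1950 - 1 = 1949: (p + p//4 - p//100 + p//400) mod 7 = (1949 + 487 - 19 + 4) mod 7 = 2421 mod 7 = 6 -> Sunday (Mon=0 ... Sun=6)
Day of year: 77; offset = 76
Weekday index = (6 + 76) mod 7 = 5 -> Saturday
Weekend days: Saturday, Sunday

Yes


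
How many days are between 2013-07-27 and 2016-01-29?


From 2013-07-27 to 2016-01-29
2013-07-27: days before July = 31 + 28 + 31 + 30 + 31 + 30 = 181 (2013 is not a leap year); day of year = 181 + 27 = 208
2016-01-29: day of year = 29
Rest of 2013: 365 - 208 = 157
Full years 2014 (365), 2015 (365): 730
Total = 157 + 730 + 29 = 916

916 days


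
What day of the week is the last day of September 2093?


September 2093 has 30 days
Anchor: Jan 1, 2093. With p = 2093 - 1 = 2092: (p + p//4 - p//100 + p//400) mod 7 = (2092 + 523 - 20 + 5) mod 7 = 2600 mod 7 = 3 -> Thursday (Mon=0 ... Sun=6)
Days before September (Jan-Aug): 243; September 1 index = (3 + 243) mod 7 = 1 -> Tuesday
Last day offset: 30 - 1 = 29 days
Weekday index = (1 + 29) mod 7 = 2

Wednesday, September 30


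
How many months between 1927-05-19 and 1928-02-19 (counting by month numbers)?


From May 1927 to February 1928
1 year * 12 = 12 months, minus 3 months = 9

9 months


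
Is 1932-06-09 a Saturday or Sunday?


Anchor: Jan 1, 1932. With p = 1932 - 1 = 1931: (p + p//4 - p//100 + p//400) mod 7 = (1931 + 482 - 19 + 4) mod 7 = 2398 mod 7 = 4 -> Friday (Mon=0 ... Sun=6)
Day of year: 161; offset = 160
Weekday index = (4 + 160) mod 7 = 3 -> Thursday
Weekend days: Saturday, Sunday

No


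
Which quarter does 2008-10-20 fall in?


Month: October (month 10)
Q1: Jan-Mar, Q2: Apr-Jun, Q3: Jul-Sep, Q4: Oct-Dec

Q4


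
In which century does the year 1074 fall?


Century = (year - 1) // 100 + 1
= (1074 - 1) // 100 + 1
= 1073 // 100 + 1
= 10 + 1

11th century


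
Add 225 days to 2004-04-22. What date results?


Start: 2004-04-22, add 225 days
April 2004 has 30 days: 30 - 22 = 8 days to April 30 -> 217 left
May 2004 has 31 days -> 186 left
June 2004 has 30 days -> 156 left
July 2004 has 31 days -> 125 left
August 2004 has 31 days -> 94 left
September 2004 has 30 days -> 64 left
October 2004 has 31 days -> 33 left
November 2004 has 30 days -> 3 left
December 2004: 3 <= 31 -> lands on December 3

Result: 2004-12-03


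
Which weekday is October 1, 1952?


Target: October 1, 1952
Anchor: Jan 1, 1952. With p = 1952 - 1 = 1951: (p + p//4 - p//100 + p//400) mod 7 = (1951 + 487 - 19 + 4) mod 7 = 2423 mod 7 = 1 -> Tuesday (Mon=0 ... Sun=6)
Days before October (Jan-Sep): 274 days
Weekday index = (1 + 274) mod 7 = 2

Wednesday


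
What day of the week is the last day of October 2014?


October 2014 has 31 days
Anchor: Jan 1, 2014. With p = 2014 - 1 = 2013: (p + p//4 - p//100 + p//400) mod 7 = (2013 + 503 - 20 + 5) mod 7 = 2501 mod 7 = 2 -> Wednesday (Mon=0 ... Sun=6)
Days before October (Jan-Sep): 273; October 1 index = (2 + 273) mod 7 = 2 -> Wednesday
Last day offset: 31 - 1 = 30 days
Weekday index = (2 + 30) mod 7 = 4

Friday, October 31


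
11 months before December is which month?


December is month 12
12 - 11 = 1

January


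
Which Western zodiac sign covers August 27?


Date: August 27
Conventional tropical zodiac dates: Virgo from August 23 onward; Libra starts September 23
August 27 falls within the Virgo range

Virgo


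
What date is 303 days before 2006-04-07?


Start: 2006-04-07, subtract 303 days
Back 7 days from April 7 reaches March 31, 2006 -> 296 left
March 2006 has 31 days -> back to February 28, 2006 -> 265 left
February 2006 has 28 days -> back to January 31, 2006 -> 237 left
January 2006 has 31 days -> back to December 31, 2005 -> 206 left
December 2005 has 31 days -> back to November 30, 2005 -> 175 left
November 2005 has 30 days -> back to October 31, 2005 -> 145 left
October 2005 has 31 days -> back to September 30, 2005 -> 114 left
September 2005 has 30 days -> back to August 31, 2005 -> 84 left
August 2005 has 31 days -> back to July 31, 2005 -> 53 left
July 2005 has 31 days -> back to June 30, 2005 -> 22 left
June 2005: 30 - 22 = 8 -> lands on June 8

Result: 2005-06-08


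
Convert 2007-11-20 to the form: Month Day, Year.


ISO 2007-11-20 parses as year=2007, month=11, day=20
Month 11 -> November

November 20, 2007


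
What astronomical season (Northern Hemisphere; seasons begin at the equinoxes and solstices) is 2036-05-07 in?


Date: May 7
Astronomical Spring (approx.; exact equinox/solstice day varies by year): March 20 to June 20
May 7 falls within the Spring window

Spring


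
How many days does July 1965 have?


July 1965

31 days


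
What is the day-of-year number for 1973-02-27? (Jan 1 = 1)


Date: February 27, 1973
Days in months 1 through 1: 31
Plus 27 days in February

Day of year: 58


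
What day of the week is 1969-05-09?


Date: May 9, 1969
Anchor: Jan 1, 1969. With p = 1969 - 1 = 1968: (p + p//4 - p//100 + p//400) mod 7 = (1968 + 492 - 19 + 4) mod 7 = 2445 mod 7 = 2 -> Wednesday (Mon=0 ... Sun=6)
Days before May (Jan-Apr): 120; offset = 120 + 9 - 1 = 128
Weekday index = (2 + 128) mod 7 = 4

Day of the week: Friday


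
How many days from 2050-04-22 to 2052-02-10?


From 2050-04-22 to 2052-02-10
2050-04-22: days before April = 31 + 28 + 31 = 90 (2050 is not a leap year); day of year = 90 + 22 = 112
2052-02-10: days before February = 31; day of year = 31 + 10 = 41
Rest of 2050: 365 - 112 = 253
Full years 2051 (365): 365
Total = 253 + 365 + 41 = 659

659 days


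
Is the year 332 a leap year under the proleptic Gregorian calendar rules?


Gregorian leap year rule: divisible by 4, but not by 100, unless also by 400.
332 is divisible by 4 but not 100 -> leap year

Yes


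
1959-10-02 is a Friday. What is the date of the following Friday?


Current: Friday
Target: Friday
Days ahead: 7

Next Friday: 1959-10-09


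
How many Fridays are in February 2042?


February 2042 has 28 days
Anchor: Jan 1, 2042. With p = 2042 - 1 = 2041: (p + p//4 - p//100 + p//400) mod 7 = (2041 + 510 - 20 + 5) mod 7 = 2536 mod 7 = 2 -> Wednesday (Mon=0 ... Sun=6)
Days before February (Jan): 31; February 1 index = (2 + 31) mod 7 = 5 -> Saturday
First Friday is February 7
Fridays: 7, 14, 21, 28

4 Fridays


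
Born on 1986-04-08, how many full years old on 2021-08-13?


Birth: 1986-04-08
Reference: 2021-08-13
Year difference: 2021 - 1986 = 35

35 years old


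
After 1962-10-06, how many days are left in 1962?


Day of year: 279 of 365
Remaining = 365 - 279

86 days


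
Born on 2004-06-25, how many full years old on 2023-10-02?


Birth: 2004-06-25
Reference: 2023-10-02
Year difference: 2023 - 2004 = 19

19 years old


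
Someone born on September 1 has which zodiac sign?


Date: September 1
Conventional tropical zodiac dates: Virgo from August 23 onward; Libra starts September 23
September 1 falls within the Virgo range

Virgo


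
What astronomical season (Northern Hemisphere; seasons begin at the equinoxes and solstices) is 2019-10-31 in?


Date: October 31
Astronomical Autumn (approx.; exact equinox/solstice day varies by year): September 22 to December 20
October 31 falls within the Autumn window

Autumn


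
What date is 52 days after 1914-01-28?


Start: 1914-01-28, add 52 days
January 1914 has 31 days: 31 - 28 = 3 days to January 31 -> 49 left
February 1914 has 28 days -> 21 left
March 1914: 21 <= 31 -> lands on March 21

Result: 1914-03-21


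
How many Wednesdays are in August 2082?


August 2082 has 31 days
Anchor: Jan 1, 2082. With p = 2082 - 1 = 2081: (p + p//4 - p//100 + p//400) mod 7 = (2081 + 520 - 20 + 5) mod 7 = 2586 mod 7 = 3 -> Thursday (Mon=0 ... Sun=6)
Days before August (Jan-Jul): 212; August 1 index = (3 + 212) mod 7 = 5 -> Saturday
First Wednesday is August 5
Wednesdays: 5, 12, 19, 26

4 Wednesdays


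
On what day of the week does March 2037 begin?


Target: March 1, 2037
Anchor: Jan 1, 2037. With p = 2037 - 1 = 2036: (p + p//4 - p//100 + p//400) mod 7 = (2036 + 509 - 20 + 5) mod 7 = 2530 mod 7 = 3 -> Thursday (Mon=0 ... Sun=6)
Days before March (Jan-Feb): 59 days
Weekday index = (3 + 59) mod 7 = 6

Sunday


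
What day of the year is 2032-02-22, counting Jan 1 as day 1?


Date: February 22, 2032
Days in months 1 through 1: 31
Plus 22 days in February

Day of year: 53


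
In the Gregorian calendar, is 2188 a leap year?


Gregorian leap year rule: divisible by 4, but not by 100, unless also by 400.
2188 is divisible by 4 but not 100 -> leap year

Yes


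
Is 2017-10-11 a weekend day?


Anchor: Jan 1, 2017. With p = 2017 - 1 = 2016: (p + p//4 - p//100 + p//400) mod 7 = (2016 + 504 - 20 + 5) mod 7 = 2505 mod 7 = 6 -> Sunday (Mon=0 ... Sun=6)
Day of year: 284; offset = 283
Weekday index = (6 + 283) mod 7 = 2 -> Wednesday
Weekend days: Saturday, Sunday

No


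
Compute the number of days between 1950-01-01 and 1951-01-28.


From 1950-01-01 to 1951-01-28
1950-01-01: day of year = 1
1951-01-28: day of year = 28
Rest of 1950: 365 - 1 = 364
Total = 364 + 28 = 392

392 days


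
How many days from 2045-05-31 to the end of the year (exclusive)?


Day of year: 151 of 365
Remaining = 365 - 151

214 days


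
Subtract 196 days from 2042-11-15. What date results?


Start: 2042-11-15, subtract 196 days
Back 15 days from November 15 reaches October 31, 2042 -> 181 left
October 2042 has 31 days -> back to September 30, 2042 -> 150 left
September 2042 has 30 days -> back to August 31, 2042 -> 120 left
August 2042 has 31 days -> back to July 31, 2042 -> 89 left
July 2042 has 31 days -> back to June 30, 2042 -> 58 left
June 2042 has 30 days -> back to May 31, 2042 -> 28 left
May 2042: 31 - 28 = 3 -> lands on May 3

Result: 2042-05-03


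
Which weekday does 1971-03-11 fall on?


Date: March 11, 1971
Anchor: Jan 1, 1971. With p = 1971 - 1 = 1970: (p + p//4 - p//100 + p//400) mod 7 = (1970 + 492 - 19 + 4) mod 7 = 2447 mod 7 = 4 -> Friday (Mon=0 ... Sun=6)
Days before March (Jan-Feb): 59; offset = 59 + 11 - 1 = 69
Weekday index = (4 + 69) mod 7 = 3

Day of the week: Thursday


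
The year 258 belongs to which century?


Century = (year - 1) // 100 + 1
= (258 - 1) // 100 + 1
= 257 // 100 + 1
= 2 + 1

3rd century


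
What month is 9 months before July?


July is month 7
7 - 9 = -2; wrap: -2 + 12 = 10

October


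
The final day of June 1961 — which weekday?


June 1961 has 30 days
Anchor: Jan 1, 1961. With p = 1961 - 1 = 1960: (p + p//4 - p//100 + p//400) mod 7 = (1960 + 490 - 19 + 4) mod 7 = 2435 mod 7 = 6 -> Sunday (Mon=0 ... Sun=6)
Days before June (Jan-May): 151; June 1 index = (6 + 151) mod 7 = 3 -> Thursday
Last day offset: 30 - 1 = 29 days
Weekday index = (3 + 29) mod 7 = 4

Friday, June 30


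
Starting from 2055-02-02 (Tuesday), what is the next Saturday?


Current: Tuesday
Target: Saturday
Days ahead: 4

Next Saturday: 2055-02-06


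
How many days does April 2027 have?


April 2027

30 days


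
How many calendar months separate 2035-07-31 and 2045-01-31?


From July 2035 to January 2045
10 years * 12 = 120 months, minus 6 months = 114

114 months


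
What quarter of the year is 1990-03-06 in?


Month: March (month 3)
Q1: Jan-Mar, Q2: Apr-Jun, Q3: Jul-Sep, Q4: Oct-Dec

Q1


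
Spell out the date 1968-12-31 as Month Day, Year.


ISO 1968-12-31 parses as year=1968, month=12, day=31
Month 12 -> December

December 31, 1968


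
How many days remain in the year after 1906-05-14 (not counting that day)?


Day of year: 134 of 365
Remaining = 365 - 134

231 days


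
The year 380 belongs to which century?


Century = (year - 1) // 100 + 1
= (380 - 1) // 100 + 1
= 379 // 100 + 1
= 3 + 1

4th century


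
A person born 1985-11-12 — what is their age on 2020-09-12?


Birth: 1985-11-12
Reference: 2020-09-12
Year difference: 2020 - 1985 = 35
Birthday not yet reached in 2020, subtract 1

34 years old


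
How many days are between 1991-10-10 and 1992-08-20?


From 1991-10-10 to 1992-08-20
1991-10-10: days before October = 31 + 28 + 31 + 30 + 31 + 30 + 31 + 31 + 30 = 273 (1991 is not a leap year); day of year = 273 + 10 = 283
1992-08-20: days before August = 31 + 29 + 31 + 30 + 31 + 30 + 31 = 213 (1992 is a leap year); day of year = 213 + 20 = 233
Rest of 1991: 365 - 283 = 82
Total = 82 + 233 = 315

315 days


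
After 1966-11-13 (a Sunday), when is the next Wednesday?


Current: Sunday
Target: Wednesday
Days ahead: 3

Next Wednesday: 1966-11-16


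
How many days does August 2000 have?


August 2000

31 days


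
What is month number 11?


Month 11 of 12

November


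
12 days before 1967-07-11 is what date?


Start: 1967-07-11, subtract 12 days
Back 11 days from July 11 reaches June 30, 1967 -> 1 left
June 1967: 30 - 1 = 29 -> lands on June 29

Result: 1967-06-29


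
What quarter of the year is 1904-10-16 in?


Month: October (month 10)
Q1: Jan-Mar, Q2: Apr-Jun, Q3: Jul-Sep, Q4: Oct-Dec

Q4


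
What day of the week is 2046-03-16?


Date: March 16, 2046
Anchor: Jan 1, 2046. With p = 2046 - 1 = 2045: (p + p//4 - p//100 + p//400) mod 7 = (2045 + 511 - 20 + 5) mod 7 = 2541 mod 7 = 0 -> Monday (Mon=0 ... Sun=6)
Days before March (Jan-Feb): 59; offset = 59 + 16 - 1 = 74
Weekday index = (0 + 74) mod 7 = 4

Day of the week: Friday
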